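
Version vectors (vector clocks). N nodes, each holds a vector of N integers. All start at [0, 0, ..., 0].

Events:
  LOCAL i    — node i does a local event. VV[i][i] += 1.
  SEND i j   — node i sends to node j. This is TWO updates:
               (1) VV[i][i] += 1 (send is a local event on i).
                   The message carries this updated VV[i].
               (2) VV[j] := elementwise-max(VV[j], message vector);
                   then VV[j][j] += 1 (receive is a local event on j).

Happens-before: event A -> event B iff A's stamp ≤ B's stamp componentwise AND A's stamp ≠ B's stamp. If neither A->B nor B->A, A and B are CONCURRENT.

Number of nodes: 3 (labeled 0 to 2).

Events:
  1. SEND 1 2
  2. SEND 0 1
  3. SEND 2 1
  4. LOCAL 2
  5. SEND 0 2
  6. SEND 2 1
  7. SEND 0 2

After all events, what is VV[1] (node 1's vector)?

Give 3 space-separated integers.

Answer: 2 4 5

Derivation:
Initial: VV[0]=[0, 0, 0]
Initial: VV[1]=[0, 0, 0]
Initial: VV[2]=[0, 0, 0]
Event 1: SEND 1->2: VV[1][1]++ -> VV[1]=[0, 1, 0], msg_vec=[0, 1, 0]; VV[2]=max(VV[2],msg_vec) then VV[2][2]++ -> VV[2]=[0, 1, 1]
Event 2: SEND 0->1: VV[0][0]++ -> VV[0]=[1, 0, 0], msg_vec=[1, 0, 0]; VV[1]=max(VV[1],msg_vec) then VV[1][1]++ -> VV[1]=[1, 2, 0]
Event 3: SEND 2->1: VV[2][2]++ -> VV[2]=[0, 1, 2], msg_vec=[0, 1, 2]; VV[1]=max(VV[1],msg_vec) then VV[1][1]++ -> VV[1]=[1, 3, 2]
Event 4: LOCAL 2: VV[2][2]++ -> VV[2]=[0, 1, 3]
Event 5: SEND 0->2: VV[0][0]++ -> VV[0]=[2, 0, 0], msg_vec=[2, 0, 0]; VV[2]=max(VV[2],msg_vec) then VV[2][2]++ -> VV[2]=[2, 1, 4]
Event 6: SEND 2->1: VV[2][2]++ -> VV[2]=[2, 1, 5], msg_vec=[2, 1, 5]; VV[1]=max(VV[1],msg_vec) then VV[1][1]++ -> VV[1]=[2, 4, 5]
Event 7: SEND 0->2: VV[0][0]++ -> VV[0]=[3, 0, 0], msg_vec=[3, 0, 0]; VV[2]=max(VV[2],msg_vec) then VV[2][2]++ -> VV[2]=[3, 1, 6]
Final vectors: VV[0]=[3, 0, 0]; VV[1]=[2, 4, 5]; VV[2]=[3, 1, 6]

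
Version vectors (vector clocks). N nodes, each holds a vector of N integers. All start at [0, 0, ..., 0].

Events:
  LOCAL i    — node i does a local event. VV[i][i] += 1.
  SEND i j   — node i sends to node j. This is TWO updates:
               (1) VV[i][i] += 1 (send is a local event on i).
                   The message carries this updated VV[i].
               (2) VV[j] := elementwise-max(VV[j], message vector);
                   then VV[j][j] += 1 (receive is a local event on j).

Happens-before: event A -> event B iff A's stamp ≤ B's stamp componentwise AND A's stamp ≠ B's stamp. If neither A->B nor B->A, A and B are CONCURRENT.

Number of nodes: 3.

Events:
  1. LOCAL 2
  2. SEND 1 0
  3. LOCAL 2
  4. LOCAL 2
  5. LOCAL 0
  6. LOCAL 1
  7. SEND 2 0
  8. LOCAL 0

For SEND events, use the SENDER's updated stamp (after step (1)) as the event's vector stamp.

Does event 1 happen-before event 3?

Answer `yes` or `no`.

Answer: yes

Derivation:
Initial: VV[0]=[0, 0, 0]
Initial: VV[1]=[0, 0, 0]
Initial: VV[2]=[0, 0, 0]
Event 1: LOCAL 2: VV[2][2]++ -> VV[2]=[0, 0, 1]
Event 2: SEND 1->0: VV[1][1]++ -> VV[1]=[0, 1, 0], msg_vec=[0, 1, 0]; VV[0]=max(VV[0],msg_vec) then VV[0][0]++ -> VV[0]=[1, 1, 0]
Event 3: LOCAL 2: VV[2][2]++ -> VV[2]=[0, 0, 2]
Event 4: LOCAL 2: VV[2][2]++ -> VV[2]=[0, 0, 3]
Event 5: LOCAL 0: VV[0][0]++ -> VV[0]=[2, 1, 0]
Event 6: LOCAL 1: VV[1][1]++ -> VV[1]=[0, 2, 0]
Event 7: SEND 2->0: VV[2][2]++ -> VV[2]=[0, 0, 4], msg_vec=[0, 0, 4]; VV[0]=max(VV[0],msg_vec) then VV[0][0]++ -> VV[0]=[3, 1, 4]
Event 8: LOCAL 0: VV[0][0]++ -> VV[0]=[4, 1, 4]
Event 1 stamp: [0, 0, 1]
Event 3 stamp: [0, 0, 2]
[0, 0, 1] <= [0, 0, 2]? True. Equal? False. Happens-before: True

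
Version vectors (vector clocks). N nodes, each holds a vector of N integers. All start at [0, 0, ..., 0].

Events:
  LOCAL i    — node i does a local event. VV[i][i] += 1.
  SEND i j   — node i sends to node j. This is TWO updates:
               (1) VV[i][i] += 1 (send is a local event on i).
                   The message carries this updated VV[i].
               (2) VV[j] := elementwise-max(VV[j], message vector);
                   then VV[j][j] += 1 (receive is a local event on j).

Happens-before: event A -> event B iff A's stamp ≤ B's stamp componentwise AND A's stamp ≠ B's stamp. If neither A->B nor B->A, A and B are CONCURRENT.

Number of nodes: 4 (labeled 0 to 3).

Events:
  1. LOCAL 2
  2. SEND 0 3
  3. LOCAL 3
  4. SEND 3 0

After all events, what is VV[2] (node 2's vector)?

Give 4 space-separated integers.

Initial: VV[0]=[0, 0, 0, 0]
Initial: VV[1]=[0, 0, 0, 0]
Initial: VV[2]=[0, 0, 0, 0]
Initial: VV[3]=[0, 0, 0, 0]
Event 1: LOCAL 2: VV[2][2]++ -> VV[2]=[0, 0, 1, 0]
Event 2: SEND 0->3: VV[0][0]++ -> VV[0]=[1, 0, 0, 0], msg_vec=[1, 0, 0, 0]; VV[3]=max(VV[3],msg_vec) then VV[3][3]++ -> VV[3]=[1, 0, 0, 1]
Event 3: LOCAL 3: VV[3][3]++ -> VV[3]=[1, 0, 0, 2]
Event 4: SEND 3->0: VV[3][3]++ -> VV[3]=[1, 0, 0, 3], msg_vec=[1, 0, 0, 3]; VV[0]=max(VV[0],msg_vec) then VV[0][0]++ -> VV[0]=[2, 0, 0, 3]
Final vectors: VV[0]=[2, 0, 0, 3]; VV[1]=[0, 0, 0, 0]; VV[2]=[0, 0, 1, 0]; VV[3]=[1, 0, 0, 3]

Answer: 0 0 1 0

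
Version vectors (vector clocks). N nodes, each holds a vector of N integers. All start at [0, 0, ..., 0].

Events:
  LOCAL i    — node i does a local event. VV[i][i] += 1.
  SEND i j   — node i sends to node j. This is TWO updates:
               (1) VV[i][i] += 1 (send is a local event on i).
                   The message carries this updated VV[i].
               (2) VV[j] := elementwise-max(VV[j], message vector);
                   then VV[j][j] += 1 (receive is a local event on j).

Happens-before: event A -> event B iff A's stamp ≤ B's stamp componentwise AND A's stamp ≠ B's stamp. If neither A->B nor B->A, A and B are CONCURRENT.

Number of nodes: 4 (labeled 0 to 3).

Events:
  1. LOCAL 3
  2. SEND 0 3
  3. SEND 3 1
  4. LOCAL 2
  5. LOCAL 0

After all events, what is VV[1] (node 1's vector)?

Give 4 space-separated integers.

Initial: VV[0]=[0, 0, 0, 0]
Initial: VV[1]=[0, 0, 0, 0]
Initial: VV[2]=[0, 0, 0, 0]
Initial: VV[3]=[0, 0, 0, 0]
Event 1: LOCAL 3: VV[3][3]++ -> VV[3]=[0, 0, 0, 1]
Event 2: SEND 0->3: VV[0][0]++ -> VV[0]=[1, 0, 0, 0], msg_vec=[1, 0, 0, 0]; VV[3]=max(VV[3],msg_vec) then VV[3][3]++ -> VV[3]=[1, 0, 0, 2]
Event 3: SEND 3->1: VV[3][3]++ -> VV[3]=[1, 0, 0, 3], msg_vec=[1, 0, 0, 3]; VV[1]=max(VV[1],msg_vec) then VV[1][1]++ -> VV[1]=[1, 1, 0, 3]
Event 4: LOCAL 2: VV[2][2]++ -> VV[2]=[0, 0, 1, 0]
Event 5: LOCAL 0: VV[0][0]++ -> VV[0]=[2, 0, 0, 0]
Final vectors: VV[0]=[2, 0, 0, 0]; VV[1]=[1, 1, 0, 3]; VV[2]=[0, 0, 1, 0]; VV[3]=[1, 0, 0, 3]

Answer: 1 1 0 3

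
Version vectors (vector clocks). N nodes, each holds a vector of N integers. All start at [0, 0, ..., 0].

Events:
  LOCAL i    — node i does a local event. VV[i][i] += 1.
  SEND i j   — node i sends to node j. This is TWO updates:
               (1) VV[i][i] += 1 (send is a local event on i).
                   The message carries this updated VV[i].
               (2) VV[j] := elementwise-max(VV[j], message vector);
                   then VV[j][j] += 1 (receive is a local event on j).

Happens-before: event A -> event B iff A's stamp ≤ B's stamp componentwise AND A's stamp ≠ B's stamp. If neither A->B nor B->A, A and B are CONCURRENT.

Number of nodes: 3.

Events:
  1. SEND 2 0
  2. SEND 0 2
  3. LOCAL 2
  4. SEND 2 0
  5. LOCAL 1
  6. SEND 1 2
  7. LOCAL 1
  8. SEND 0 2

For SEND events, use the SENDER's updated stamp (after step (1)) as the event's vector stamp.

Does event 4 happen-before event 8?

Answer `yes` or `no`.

Initial: VV[0]=[0, 0, 0]
Initial: VV[1]=[0, 0, 0]
Initial: VV[2]=[0, 0, 0]
Event 1: SEND 2->0: VV[2][2]++ -> VV[2]=[0, 0, 1], msg_vec=[0, 0, 1]; VV[0]=max(VV[0],msg_vec) then VV[0][0]++ -> VV[0]=[1, 0, 1]
Event 2: SEND 0->2: VV[0][0]++ -> VV[0]=[2, 0, 1], msg_vec=[2, 0, 1]; VV[2]=max(VV[2],msg_vec) then VV[2][2]++ -> VV[2]=[2, 0, 2]
Event 3: LOCAL 2: VV[2][2]++ -> VV[2]=[2, 0, 3]
Event 4: SEND 2->0: VV[2][2]++ -> VV[2]=[2, 0, 4], msg_vec=[2, 0, 4]; VV[0]=max(VV[0],msg_vec) then VV[0][0]++ -> VV[0]=[3, 0, 4]
Event 5: LOCAL 1: VV[1][1]++ -> VV[1]=[0, 1, 0]
Event 6: SEND 1->2: VV[1][1]++ -> VV[1]=[0, 2, 0], msg_vec=[0, 2, 0]; VV[2]=max(VV[2],msg_vec) then VV[2][2]++ -> VV[2]=[2, 2, 5]
Event 7: LOCAL 1: VV[1][1]++ -> VV[1]=[0, 3, 0]
Event 8: SEND 0->2: VV[0][0]++ -> VV[0]=[4, 0, 4], msg_vec=[4, 0, 4]; VV[2]=max(VV[2],msg_vec) then VV[2][2]++ -> VV[2]=[4, 2, 6]
Event 4 stamp: [2, 0, 4]
Event 8 stamp: [4, 0, 4]
[2, 0, 4] <= [4, 0, 4]? True. Equal? False. Happens-before: True

Answer: yes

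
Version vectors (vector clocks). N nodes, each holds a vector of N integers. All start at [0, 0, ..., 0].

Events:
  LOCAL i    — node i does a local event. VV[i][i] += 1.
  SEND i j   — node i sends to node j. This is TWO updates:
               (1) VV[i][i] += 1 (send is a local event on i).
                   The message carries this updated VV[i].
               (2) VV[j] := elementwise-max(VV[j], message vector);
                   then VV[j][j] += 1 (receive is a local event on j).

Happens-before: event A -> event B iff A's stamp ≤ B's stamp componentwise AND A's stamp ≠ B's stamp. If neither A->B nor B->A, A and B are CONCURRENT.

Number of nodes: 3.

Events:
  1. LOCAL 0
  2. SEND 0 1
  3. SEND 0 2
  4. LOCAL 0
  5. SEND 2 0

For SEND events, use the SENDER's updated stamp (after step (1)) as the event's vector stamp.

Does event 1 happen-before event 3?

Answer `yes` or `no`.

Answer: yes

Derivation:
Initial: VV[0]=[0, 0, 0]
Initial: VV[1]=[0, 0, 0]
Initial: VV[2]=[0, 0, 0]
Event 1: LOCAL 0: VV[0][0]++ -> VV[0]=[1, 0, 0]
Event 2: SEND 0->1: VV[0][0]++ -> VV[0]=[2, 0, 0], msg_vec=[2, 0, 0]; VV[1]=max(VV[1],msg_vec) then VV[1][1]++ -> VV[1]=[2, 1, 0]
Event 3: SEND 0->2: VV[0][0]++ -> VV[0]=[3, 0, 0], msg_vec=[3, 0, 0]; VV[2]=max(VV[2],msg_vec) then VV[2][2]++ -> VV[2]=[3, 0, 1]
Event 4: LOCAL 0: VV[0][0]++ -> VV[0]=[4, 0, 0]
Event 5: SEND 2->0: VV[2][2]++ -> VV[2]=[3, 0, 2], msg_vec=[3, 0, 2]; VV[0]=max(VV[0],msg_vec) then VV[0][0]++ -> VV[0]=[5, 0, 2]
Event 1 stamp: [1, 0, 0]
Event 3 stamp: [3, 0, 0]
[1, 0, 0] <= [3, 0, 0]? True. Equal? False. Happens-before: True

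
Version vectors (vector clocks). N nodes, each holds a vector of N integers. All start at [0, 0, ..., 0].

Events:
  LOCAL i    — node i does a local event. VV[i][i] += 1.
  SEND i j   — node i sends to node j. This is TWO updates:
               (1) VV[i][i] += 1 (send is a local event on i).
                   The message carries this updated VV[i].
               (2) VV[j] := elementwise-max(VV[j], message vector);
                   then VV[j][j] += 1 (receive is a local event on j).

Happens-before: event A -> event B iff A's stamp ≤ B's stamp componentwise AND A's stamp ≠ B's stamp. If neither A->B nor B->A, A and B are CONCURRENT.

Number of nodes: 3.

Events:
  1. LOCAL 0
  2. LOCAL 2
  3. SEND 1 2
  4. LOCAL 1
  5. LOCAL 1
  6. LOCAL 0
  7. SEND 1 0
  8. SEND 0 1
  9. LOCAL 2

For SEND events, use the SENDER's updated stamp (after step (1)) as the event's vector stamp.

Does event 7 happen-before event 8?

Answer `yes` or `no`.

Initial: VV[0]=[0, 0, 0]
Initial: VV[1]=[0, 0, 0]
Initial: VV[2]=[0, 0, 0]
Event 1: LOCAL 0: VV[0][0]++ -> VV[0]=[1, 0, 0]
Event 2: LOCAL 2: VV[2][2]++ -> VV[2]=[0, 0, 1]
Event 3: SEND 1->2: VV[1][1]++ -> VV[1]=[0, 1, 0], msg_vec=[0, 1, 0]; VV[2]=max(VV[2],msg_vec) then VV[2][2]++ -> VV[2]=[0, 1, 2]
Event 4: LOCAL 1: VV[1][1]++ -> VV[1]=[0, 2, 0]
Event 5: LOCAL 1: VV[1][1]++ -> VV[1]=[0, 3, 0]
Event 6: LOCAL 0: VV[0][0]++ -> VV[0]=[2, 0, 0]
Event 7: SEND 1->0: VV[1][1]++ -> VV[1]=[0, 4, 0], msg_vec=[0, 4, 0]; VV[0]=max(VV[0],msg_vec) then VV[0][0]++ -> VV[0]=[3, 4, 0]
Event 8: SEND 0->1: VV[0][0]++ -> VV[0]=[4, 4, 0], msg_vec=[4, 4, 0]; VV[1]=max(VV[1],msg_vec) then VV[1][1]++ -> VV[1]=[4, 5, 0]
Event 9: LOCAL 2: VV[2][2]++ -> VV[2]=[0, 1, 3]
Event 7 stamp: [0, 4, 0]
Event 8 stamp: [4, 4, 0]
[0, 4, 0] <= [4, 4, 0]? True. Equal? False. Happens-before: True

Answer: yes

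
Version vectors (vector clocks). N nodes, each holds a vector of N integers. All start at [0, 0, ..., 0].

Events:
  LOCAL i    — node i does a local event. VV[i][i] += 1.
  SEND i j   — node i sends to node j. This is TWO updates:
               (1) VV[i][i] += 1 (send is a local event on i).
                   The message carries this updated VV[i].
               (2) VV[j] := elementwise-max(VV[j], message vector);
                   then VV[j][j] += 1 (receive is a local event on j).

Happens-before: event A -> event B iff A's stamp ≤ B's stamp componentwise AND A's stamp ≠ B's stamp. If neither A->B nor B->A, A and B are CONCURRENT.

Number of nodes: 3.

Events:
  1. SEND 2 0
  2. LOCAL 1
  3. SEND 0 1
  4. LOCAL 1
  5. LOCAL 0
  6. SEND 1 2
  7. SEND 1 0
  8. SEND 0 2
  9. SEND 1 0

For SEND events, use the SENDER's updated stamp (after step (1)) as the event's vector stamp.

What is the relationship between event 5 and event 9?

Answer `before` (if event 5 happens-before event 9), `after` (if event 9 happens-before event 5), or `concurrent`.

Initial: VV[0]=[0, 0, 0]
Initial: VV[1]=[0, 0, 0]
Initial: VV[2]=[0, 0, 0]
Event 1: SEND 2->0: VV[2][2]++ -> VV[2]=[0, 0, 1], msg_vec=[0, 0, 1]; VV[0]=max(VV[0],msg_vec) then VV[0][0]++ -> VV[0]=[1, 0, 1]
Event 2: LOCAL 1: VV[1][1]++ -> VV[1]=[0, 1, 0]
Event 3: SEND 0->1: VV[0][0]++ -> VV[0]=[2, 0, 1], msg_vec=[2, 0, 1]; VV[1]=max(VV[1],msg_vec) then VV[1][1]++ -> VV[1]=[2, 2, 1]
Event 4: LOCAL 1: VV[1][1]++ -> VV[1]=[2, 3, 1]
Event 5: LOCAL 0: VV[0][0]++ -> VV[0]=[3, 0, 1]
Event 6: SEND 1->2: VV[1][1]++ -> VV[1]=[2, 4, 1], msg_vec=[2, 4, 1]; VV[2]=max(VV[2],msg_vec) then VV[2][2]++ -> VV[2]=[2, 4, 2]
Event 7: SEND 1->0: VV[1][1]++ -> VV[1]=[2, 5, 1], msg_vec=[2, 5, 1]; VV[0]=max(VV[0],msg_vec) then VV[0][0]++ -> VV[0]=[4, 5, 1]
Event 8: SEND 0->2: VV[0][0]++ -> VV[0]=[5, 5, 1], msg_vec=[5, 5, 1]; VV[2]=max(VV[2],msg_vec) then VV[2][2]++ -> VV[2]=[5, 5, 3]
Event 9: SEND 1->0: VV[1][1]++ -> VV[1]=[2, 6, 1], msg_vec=[2, 6, 1]; VV[0]=max(VV[0],msg_vec) then VV[0][0]++ -> VV[0]=[6, 6, 1]
Event 5 stamp: [3, 0, 1]
Event 9 stamp: [2, 6, 1]
[3, 0, 1] <= [2, 6, 1]? False
[2, 6, 1] <= [3, 0, 1]? False
Relation: concurrent

Answer: concurrent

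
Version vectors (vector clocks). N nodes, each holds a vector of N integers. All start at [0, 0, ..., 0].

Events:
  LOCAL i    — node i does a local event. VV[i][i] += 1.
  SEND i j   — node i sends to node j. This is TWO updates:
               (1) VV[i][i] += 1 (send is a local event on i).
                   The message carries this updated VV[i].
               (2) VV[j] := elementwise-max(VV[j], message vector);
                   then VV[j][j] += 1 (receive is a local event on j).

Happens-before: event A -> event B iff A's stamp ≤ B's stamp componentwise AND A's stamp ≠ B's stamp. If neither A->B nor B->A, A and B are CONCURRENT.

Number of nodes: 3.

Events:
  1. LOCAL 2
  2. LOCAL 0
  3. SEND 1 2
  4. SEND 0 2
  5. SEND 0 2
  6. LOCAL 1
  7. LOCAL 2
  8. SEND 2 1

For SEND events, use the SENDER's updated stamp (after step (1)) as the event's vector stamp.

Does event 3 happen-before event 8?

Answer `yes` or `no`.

Initial: VV[0]=[0, 0, 0]
Initial: VV[1]=[0, 0, 0]
Initial: VV[2]=[0, 0, 0]
Event 1: LOCAL 2: VV[2][2]++ -> VV[2]=[0, 0, 1]
Event 2: LOCAL 0: VV[0][0]++ -> VV[0]=[1, 0, 0]
Event 3: SEND 1->2: VV[1][1]++ -> VV[1]=[0, 1, 0], msg_vec=[0, 1, 0]; VV[2]=max(VV[2],msg_vec) then VV[2][2]++ -> VV[2]=[0, 1, 2]
Event 4: SEND 0->2: VV[0][0]++ -> VV[0]=[2, 0, 0], msg_vec=[2, 0, 0]; VV[2]=max(VV[2],msg_vec) then VV[2][2]++ -> VV[2]=[2, 1, 3]
Event 5: SEND 0->2: VV[0][0]++ -> VV[0]=[3, 0, 0], msg_vec=[3, 0, 0]; VV[2]=max(VV[2],msg_vec) then VV[2][2]++ -> VV[2]=[3, 1, 4]
Event 6: LOCAL 1: VV[1][1]++ -> VV[1]=[0, 2, 0]
Event 7: LOCAL 2: VV[2][2]++ -> VV[2]=[3, 1, 5]
Event 8: SEND 2->1: VV[2][2]++ -> VV[2]=[3, 1, 6], msg_vec=[3, 1, 6]; VV[1]=max(VV[1],msg_vec) then VV[1][1]++ -> VV[1]=[3, 3, 6]
Event 3 stamp: [0, 1, 0]
Event 8 stamp: [3, 1, 6]
[0, 1, 0] <= [3, 1, 6]? True. Equal? False. Happens-before: True

Answer: yes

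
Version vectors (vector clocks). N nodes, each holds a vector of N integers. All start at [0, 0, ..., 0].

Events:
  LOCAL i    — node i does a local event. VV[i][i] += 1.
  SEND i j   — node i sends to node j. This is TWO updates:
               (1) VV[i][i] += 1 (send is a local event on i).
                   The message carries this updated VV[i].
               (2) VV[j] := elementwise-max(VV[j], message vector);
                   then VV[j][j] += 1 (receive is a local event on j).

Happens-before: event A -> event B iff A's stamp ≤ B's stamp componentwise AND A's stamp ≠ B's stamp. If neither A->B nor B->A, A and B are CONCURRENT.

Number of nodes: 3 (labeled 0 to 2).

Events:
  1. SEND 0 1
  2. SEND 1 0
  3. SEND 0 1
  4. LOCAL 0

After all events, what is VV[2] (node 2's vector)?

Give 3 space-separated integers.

Answer: 0 0 0

Derivation:
Initial: VV[0]=[0, 0, 0]
Initial: VV[1]=[0, 0, 0]
Initial: VV[2]=[0, 0, 0]
Event 1: SEND 0->1: VV[0][0]++ -> VV[0]=[1, 0, 0], msg_vec=[1, 0, 0]; VV[1]=max(VV[1],msg_vec) then VV[1][1]++ -> VV[1]=[1, 1, 0]
Event 2: SEND 1->0: VV[1][1]++ -> VV[1]=[1, 2, 0], msg_vec=[1, 2, 0]; VV[0]=max(VV[0],msg_vec) then VV[0][0]++ -> VV[0]=[2, 2, 0]
Event 3: SEND 0->1: VV[0][0]++ -> VV[0]=[3, 2, 0], msg_vec=[3, 2, 0]; VV[1]=max(VV[1],msg_vec) then VV[1][1]++ -> VV[1]=[3, 3, 0]
Event 4: LOCAL 0: VV[0][0]++ -> VV[0]=[4, 2, 0]
Final vectors: VV[0]=[4, 2, 0]; VV[1]=[3, 3, 0]; VV[2]=[0, 0, 0]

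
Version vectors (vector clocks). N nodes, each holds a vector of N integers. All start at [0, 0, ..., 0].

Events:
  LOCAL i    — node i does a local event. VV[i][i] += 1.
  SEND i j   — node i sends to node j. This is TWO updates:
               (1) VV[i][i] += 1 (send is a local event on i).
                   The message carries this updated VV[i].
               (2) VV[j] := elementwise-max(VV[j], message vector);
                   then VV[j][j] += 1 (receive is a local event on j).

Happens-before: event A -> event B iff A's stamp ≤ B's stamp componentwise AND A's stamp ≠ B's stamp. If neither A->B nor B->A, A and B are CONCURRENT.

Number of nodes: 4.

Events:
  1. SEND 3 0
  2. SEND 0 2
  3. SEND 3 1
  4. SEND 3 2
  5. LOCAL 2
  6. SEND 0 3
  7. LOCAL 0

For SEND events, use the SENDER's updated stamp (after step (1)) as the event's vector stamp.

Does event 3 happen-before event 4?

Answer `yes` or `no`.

Initial: VV[0]=[0, 0, 0, 0]
Initial: VV[1]=[0, 0, 0, 0]
Initial: VV[2]=[0, 0, 0, 0]
Initial: VV[3]=[0, 0, 0, 0]
Event 1: SEND 3->0: VV[3][3]++ -> VV[3]=[0, 0, 0, 1], msg_vec=[0, 0, 0, 1]; VV[0]=max(VV[0],msg_vec) then VV[0][0]++ -> VV[0]=[1, 0, 0, 1]
Event 2: SEND 0->2: VV[0][0]++ -> VV[0]=[2, 0, 0, 1], msg_vec=[2, 0, 0, 1]; VV[2]=max(VV[2],msg_vec) then VV[2][2]++ -> VV[2]=[2, 0, 1, 1]
Event 3: SEND 3->1: VV[3][3]++ -> VV[3]=[0, 0, 0, 2], msg_vec=[0, 0, 0, 2]; VV[1]=max(VV[1],msg_vec) then VV[1][1]++ -> VV[1]=[0, 1, 0, 2]
Event 4: SEND 3->2: VV[3][3]++ -> VV[3]=[0, 0, 0, 3], msg_vec=[0, 0, 0, 3]; VV[2]=max(VV[2],msg_vec) then VV[2][2]++ -> VV[2]=[2, 0, 2, 3]
Event 5: LOCAL 2: VV[2][2]++ -> VV[2]=[2, 0, 3, 3]
Event 6: SEND 0->3: VV[0][0]++ -> VV[0]=[3, 0, 0, 1], msg_vec=[3, 0, 0, 1]; VV[3]=max(VV[3],msg_vec) then VV[3][3]++ -> VV[3]=[3, 0, 0, 4]
Event 7: LOCAL 0: VV[0][0]++ -> VV[0]=[4, 0, 0, 1]
Event 3 stamp: [0, 0, 0, 2]
Event 4 stamp: [0, 0, 0, 3]
[0, 0, 0, 2] <= [0, 0, 0, 3]? True. Equal? False. Happens-before: True

Answer: yes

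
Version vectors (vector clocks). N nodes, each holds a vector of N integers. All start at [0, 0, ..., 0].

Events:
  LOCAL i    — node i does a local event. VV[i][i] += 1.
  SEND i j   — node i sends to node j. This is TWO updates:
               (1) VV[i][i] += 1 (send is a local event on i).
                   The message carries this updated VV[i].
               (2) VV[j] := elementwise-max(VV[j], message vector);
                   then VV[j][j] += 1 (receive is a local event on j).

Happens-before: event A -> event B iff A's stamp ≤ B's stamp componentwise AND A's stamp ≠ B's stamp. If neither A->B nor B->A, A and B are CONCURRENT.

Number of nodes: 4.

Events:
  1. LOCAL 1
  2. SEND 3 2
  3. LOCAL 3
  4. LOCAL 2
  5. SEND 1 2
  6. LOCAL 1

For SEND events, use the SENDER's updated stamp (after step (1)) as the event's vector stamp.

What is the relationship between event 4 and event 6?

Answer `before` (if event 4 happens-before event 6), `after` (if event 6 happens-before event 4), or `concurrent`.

Initial: VV[0]=[0, 0, 0, 0]
Initial: VV[1]=[0, 0, 0, 0]
Initial: VV[2]=[0, 0, 0, 0]
Initial: VV[3]=[0, 0, 0, 0]
Event 1: LOCAL 1: VV[1][1]++ -> VV[1]=[0, 1, 0, 0]
Event 2: SEND 3->2: VV[3][3]++ -> VV[3]=[0, 0, 0, 1], msg_vec=[0, 0, 0, 1]; VV[2]=max(VV[2],msg_vec) then VV[2][2]++ -> VV[2]=[0, 0, 1, 1]
Event 3: LOCAL 3: VV[3][3]++ -> VV[3]=[0, 0, 0, 2]
Event 4: LOCAL 2: VV[2][2]++ -> VV[2]=[0, 0, 2, 1]
Event 5: SEND 1->2: VV[1][1]++ -> VV[1]=[0, 2, 0, 0], msg_vec=[0, 2, 0, 0]; VV[2]=max(VV[2],msg_vec) then VV[2][2]++ -> VV[2]=[0, 2, 3, 1]
Event 6: LOCAL 1: VV[1][1]++ -> VV[1]=[0, 3, 0, 0]
Event 4 stamp: [0, 0, 2, 1]
Event 6 stamp: [0, 3, 0, 0]
[0, 0, 2, 1] <= [0, 3, 0, 0]? False
[0, 3, 0, 0] <= [0, 0, 2, 1]? False
Relation: concurrent

Answer: concurrent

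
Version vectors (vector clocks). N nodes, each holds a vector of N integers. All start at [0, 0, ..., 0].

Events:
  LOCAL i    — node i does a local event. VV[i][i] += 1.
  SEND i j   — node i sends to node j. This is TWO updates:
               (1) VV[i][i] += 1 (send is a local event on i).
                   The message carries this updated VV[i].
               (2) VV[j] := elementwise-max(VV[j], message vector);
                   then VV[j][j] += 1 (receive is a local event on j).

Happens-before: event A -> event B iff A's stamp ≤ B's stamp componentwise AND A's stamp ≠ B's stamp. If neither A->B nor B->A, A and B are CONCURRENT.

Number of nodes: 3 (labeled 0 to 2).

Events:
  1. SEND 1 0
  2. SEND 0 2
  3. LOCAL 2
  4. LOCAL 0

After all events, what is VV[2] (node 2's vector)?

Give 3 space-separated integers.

Answer: 2 1 2

Derivation:
Initial: VV[0]=[0, 0, 0]
Initial: VV[1]=[0, 0, 0]
Initial: VV[2]=[0, 0, 0]
Event 1: SEND 1->0: VV[1][1]++ -> VV[1]=[0, 1, 0], msg_vec=[0, 1, 0]; VV[0]=max(VV[0],msg_vec) then VV[0][0]++ -> VV[0]=[1, 1, 0]
Event 2: SEND 0->2: VV[0][0]++ -> VV[0]=[2, 1, 0], msg_vec=[2, 1, 0]; VV[2]=max(VV[2],msg_vec) then VV[2][2]++ -> VV[2]=[2, 1, 1]
Event 3: LOCAL 2: VV[2][2]++ -> VV[2]=[2, 1, 2]
Event 4: LOCAL 0: VV[0][0]++ -> VV[0]=[3, 1, 0]
Final vectors: VV[0]=[3, 1, 0]; VV[1]=[0, 1, 0]; VV[2]=[2, 1, 2]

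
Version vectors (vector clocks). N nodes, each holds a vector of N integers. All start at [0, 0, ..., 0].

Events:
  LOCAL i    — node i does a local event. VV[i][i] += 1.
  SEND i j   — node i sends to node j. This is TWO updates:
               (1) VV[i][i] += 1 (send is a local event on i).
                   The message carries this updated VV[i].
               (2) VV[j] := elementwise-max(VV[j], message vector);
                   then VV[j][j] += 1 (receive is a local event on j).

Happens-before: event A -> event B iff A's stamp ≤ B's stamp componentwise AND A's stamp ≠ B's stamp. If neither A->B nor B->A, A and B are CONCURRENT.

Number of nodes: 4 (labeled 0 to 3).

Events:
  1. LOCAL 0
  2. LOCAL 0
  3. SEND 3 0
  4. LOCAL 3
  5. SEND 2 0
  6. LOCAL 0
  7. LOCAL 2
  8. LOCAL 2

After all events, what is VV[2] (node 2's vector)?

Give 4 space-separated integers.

Answer: 0 0 3 0

Derivation:
Initial: VV[0]=[0, 0, 0, 0]
Initial: VV[1]=[0, 0, 0, 0]
Initial: VV[2]=[0, 0, 0, 0]
Initial: VV[3]=[0, 0, 0, 0]
Event 1: LOCAL 0: VV[0][0]++ -> VV[0]=[1, 0, 0, 0]
Event 2: LOCAL 0: VV[0][0]++ -> VV[0]=[2, 0, 0, 0]
Event 3: SEND 3->0: VV[3][3]++ -> VV[3]=[0, 0, 0, 1], msg_vec=[0, 0, 0, 1]; VV[0]=max(VV[0],msg_vec) then VV[0][0]++ -> VV[0]=[3, 0, 0, 1]
Event 4: LOCAL 3: VV[3][3]++ -> VV[3]=[0, 0, 0, 2]
Event 5: SEND 2->0: VV[2][2]++ -> VV[2]=[0, 0, 1, 0], msg_vec=[0, 0, 1, 0]; VV[0]=max(VV[0],msg_vec) then VV[0][0]++ -> VV[0]=[4, 0, 1, 1]
Event 6: LOCAL 0: VV[0][0]++ -> VV[0]=[5, 0, 1, 1]
Event 7: LOCAL 2: VV[2][2]++ -> VV[2]=[0, 0, 2, 0]
Event 8: LOCAL 2: VV[2][2]++ -> VV[2]=[0, 0, 3, 0]
Final vectors: VV[0]=[5, 0, 1, 1]; VV[1]=[0, 0, 0, 0]; VV[2]=[0, 0, 3, 0]; VV[3]=[0, 0, 0, 2]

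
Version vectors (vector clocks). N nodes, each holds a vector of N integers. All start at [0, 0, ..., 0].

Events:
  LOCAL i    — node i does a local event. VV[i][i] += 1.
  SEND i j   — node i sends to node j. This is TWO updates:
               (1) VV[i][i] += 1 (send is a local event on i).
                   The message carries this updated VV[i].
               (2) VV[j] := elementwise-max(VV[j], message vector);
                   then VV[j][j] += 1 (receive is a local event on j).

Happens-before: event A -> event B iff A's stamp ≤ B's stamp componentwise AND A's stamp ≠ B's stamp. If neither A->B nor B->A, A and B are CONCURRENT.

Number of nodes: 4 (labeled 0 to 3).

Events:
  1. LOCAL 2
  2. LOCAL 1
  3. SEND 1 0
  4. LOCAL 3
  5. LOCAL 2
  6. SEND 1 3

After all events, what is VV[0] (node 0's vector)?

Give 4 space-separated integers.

Initial: VV[0]=[0, 0, 0, 0]
Initial: VV[1]=[0, 0, 0, 0]
Initial: VV[2]=[0, 0, 0, 0]
Initial: VV[3]=[0, 0, 0, 0]
Event 1: LOCAL 2: VV[2][2]++ -> VV[2]=[0, 0, 1, 0]
Event 2: LOCAL 1: VV[1][1]++ -> VV[1]=[0, 1, 0, 0]
Event 3: SEND 1->0: VV[1][1]++ -> VV[1]=[0, 2, 0, 0], msg_vec=[0, 2, 0, 0]; VV[0]=max(VV[0],msg_vec) then VV[0][0]++ -> VV[0]=[1, 2, 0, 0]
Event 4: LOCAL 3: VV[3][3]++ -> VV[3]=[0, 0, 0, 1]
Event 5: LOCAL 2: VV[2][2]++ -> VV[2]=[0, 0, 2, 0]
Event 6: SEND 1->3: VV[1][1]++ -> VV[1]=[0, 3, 0, 0], msg_vec=[0, 3, 0, 0]; VV[3]=max(VV[3],msg_vec) then VV[3][3]++ -> VV[3]=[0, 3, 0, 2]
Final vectors: VV[0]=[1, 2, 0, 0]; VV[1]=[0, 3, 0, 0]; VV[2]=[0, 0, 2, 0]; VV[3]=[0, 3, 0, 2]

Answer: 1 2 0 0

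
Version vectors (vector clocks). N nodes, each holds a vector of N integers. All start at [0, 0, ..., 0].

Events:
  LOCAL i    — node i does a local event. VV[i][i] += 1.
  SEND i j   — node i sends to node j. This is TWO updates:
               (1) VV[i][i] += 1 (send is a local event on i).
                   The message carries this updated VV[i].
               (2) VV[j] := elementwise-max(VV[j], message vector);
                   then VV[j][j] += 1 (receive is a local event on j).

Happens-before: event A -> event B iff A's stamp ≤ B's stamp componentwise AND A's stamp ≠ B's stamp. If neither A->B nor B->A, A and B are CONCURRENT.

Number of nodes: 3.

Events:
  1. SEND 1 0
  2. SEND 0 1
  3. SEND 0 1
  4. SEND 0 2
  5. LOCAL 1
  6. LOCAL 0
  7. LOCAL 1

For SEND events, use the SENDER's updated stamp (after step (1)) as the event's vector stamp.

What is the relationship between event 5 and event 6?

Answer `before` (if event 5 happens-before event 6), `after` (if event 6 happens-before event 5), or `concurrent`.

Initial: VV[0]=[0, 0, 0]
Initial: VV[1]=[0, 0, 0]
Initial: VV[2]=[0, 0, 0]
Event 1: SEND 1->0: VV[1][1]++ -> VV[1]=[0, 1, 0], msg_vec=[0, 1, 0]; VV[0]=max(VV[0],msg_vec) then VV[0][0]++ -> VV[0]=[1, 1, 0]
Event 2: SEND 0->1: VV[0][0]++ -> VV[0]=[2, 1, 0], msg_vec=[2, 1, 0]; VV[1]=max(VV[1],msg_vec) then VV[1][1]++ -> VV[1]=[2, 2, 0]
Event 3: SEND 0->1: VV[0][0]++ -> VV[0]=[3, 1, 0], msg_vec=[3, 1, 0]; VV[1]=max(VV[1],msg_vec) then VV[1][1]++ -> VV[1]=[3, 3, 0]
Event 4: SEND 0->2: VV[0][0]++ -> VV[0]=[4, 1, 0], msg_vec=[4, 1, 0]; VV[2]=max(VV[2],msg_vec) then VV[2][2]++ -> VV[2]=[4, 1, 1]
Event 5: LOCAL 1: VV[1][1]++ -> VV[1]=[3, 4, 0]
Event 6: LOCAL 0: VV[0][0]++ -> VV[0]=[5, 1, 0]
Event 7: LOCAL 1: VV[1][1]++ -> VV[1]=[3, 5, 0]
Event 5 stamp: [3, 4, 0]
Event 6 stamp: [5, 1, 0]
[3, 4, 0] <= [5, 1, 0]? False
[5, 1, 0] <= [3, 4, 0]? False
Relation: concurrent

Answer: concurrent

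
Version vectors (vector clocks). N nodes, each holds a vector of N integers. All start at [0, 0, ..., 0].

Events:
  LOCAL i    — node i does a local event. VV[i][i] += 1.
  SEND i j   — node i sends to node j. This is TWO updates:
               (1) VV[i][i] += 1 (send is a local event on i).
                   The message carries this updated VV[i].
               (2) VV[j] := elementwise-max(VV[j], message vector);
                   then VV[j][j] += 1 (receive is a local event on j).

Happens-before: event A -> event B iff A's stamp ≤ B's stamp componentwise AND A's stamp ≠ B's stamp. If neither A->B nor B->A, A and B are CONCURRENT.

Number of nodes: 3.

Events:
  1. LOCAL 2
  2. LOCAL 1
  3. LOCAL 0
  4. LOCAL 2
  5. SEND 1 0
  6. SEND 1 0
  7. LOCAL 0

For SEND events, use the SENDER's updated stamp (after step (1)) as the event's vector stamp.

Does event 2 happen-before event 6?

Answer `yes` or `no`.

Initial: VV[0]=[0, 0, 0]
Initial: VV[1]=[0, 0, 0]
Initial: VV[2]=[0, 0, 0]
Event 1: LOCAL 2: VV[2][2]++ -> VV[2]=[0, 0, 1]
Event 2: LOCAL 1: VV[1][1]++ -> VV[1]=[0, 1, 0]
Event 3: LOCAL 0: VV[0][0]++ -> VV[0]=[1, 0, 0]
Event 4: LOCAL 2: VV[2][2]++ -> VV[2]=[0, 0, 2]
Event 5: SEND 1->0: VV[1][1]++ -> VV[1]=[0, 2, 0], msg_vec=[0, 2, 0]; VV[0]=max(VV[0],msg_vec) then VV[0][0]++ -> VV[0]=[2, 2, 0]
Event 6: SEND 1->0: VV[1][1]++ -> VV[1]=[0, 3, 0], msg_vec=[0, 3, 0]; VV[0]=max(VV[0],msg_vec) then VV[0][0]++ -> VV[0]=[3, 3, 0]
Event 7: LOCAL 0: VV[0][0]++ -> VV[0]=[4, 3, 0]
Event 2 stamp: [0, 1, 0]
Event 6 stamp: [0, 3, 0]
[0, 1, 0] <= [0, 3, 0]? True. Equal? False. Happens-before: True

Answer: yes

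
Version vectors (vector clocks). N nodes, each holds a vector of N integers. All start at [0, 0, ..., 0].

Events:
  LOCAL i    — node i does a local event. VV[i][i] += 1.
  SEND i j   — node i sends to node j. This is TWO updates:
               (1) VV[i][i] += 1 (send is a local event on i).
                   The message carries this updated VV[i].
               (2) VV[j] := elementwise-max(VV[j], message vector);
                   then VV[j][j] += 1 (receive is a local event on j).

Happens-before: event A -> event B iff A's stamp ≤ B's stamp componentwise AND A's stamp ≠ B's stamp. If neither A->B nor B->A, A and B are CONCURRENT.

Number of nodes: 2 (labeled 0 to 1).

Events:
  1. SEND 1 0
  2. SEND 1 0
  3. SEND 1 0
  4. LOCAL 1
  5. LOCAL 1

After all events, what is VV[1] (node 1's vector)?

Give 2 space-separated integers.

Initial: VV[0]=[0, 0]
Initial: VV[1]=[0, 0]
Event 1: SEND 1->0: VV[1][1]++ -> VV[1]=[0, 1], msg_vec=[0, 1]; VV[0]=max(VV[0],msg_vec) then VV[0][0]++ -> VV[0]=[1, 1]
Event 2: SEND 1->0: VV[1][1]++ -> VV[1]=[0, 2], msg_vec=[0, 2]; VV[0]=max(VV[0],msg_vec) then VV[0][0]++ -> VV[0]=[2, 2]
Event 3: SEND 1->0: VV[1][1]++ -> VV[1]=[0, 3], msg_vec=[0, 3]; VV[0]=max(VV[0],msg_vec) then VV[0][0]++ -> VV[0]=[3, 3]
Event 4: LOCAL 1: VV[1][1]++ -> VV[1]=[0, 4]
Event 5: LOCAL 1: VV[1][1]++ -> VV[1]=[0, 5]
Final vectors: VV[0]=[3, 3]; VV[1]=[0, 5]

Answer: 0 5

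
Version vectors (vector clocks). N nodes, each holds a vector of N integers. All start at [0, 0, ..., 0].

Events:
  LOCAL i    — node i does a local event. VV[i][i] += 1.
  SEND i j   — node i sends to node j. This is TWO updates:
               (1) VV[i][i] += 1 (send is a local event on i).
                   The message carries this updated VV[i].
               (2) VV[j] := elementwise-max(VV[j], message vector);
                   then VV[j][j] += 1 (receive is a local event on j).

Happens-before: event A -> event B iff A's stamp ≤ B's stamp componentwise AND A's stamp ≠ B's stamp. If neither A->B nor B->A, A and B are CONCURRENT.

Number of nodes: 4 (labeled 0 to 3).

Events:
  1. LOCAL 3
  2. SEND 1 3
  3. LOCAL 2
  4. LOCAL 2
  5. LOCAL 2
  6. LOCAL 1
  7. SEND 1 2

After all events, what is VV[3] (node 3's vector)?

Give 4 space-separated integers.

Answer: 0 1 0 2

Derivation:
Initial: VV[0]=[0, 0, 0, 0]
Initial: VV[1]=[0, 0, 0, 0]
Initial: VV[2]=[0, 0, 0, 0]
Initial: VV[3]=[0, 0, 0, 0]
Event 1: LOCAL 3: VV[3][3]++ -> VV[3]=[0, 0, 0, 1]
Event 2: SEND 1->3: VV[1][1]++ -> VV[1]=[0, 1, 0, 0], msg_vec=[0, 1, 0, 0]; VV[3]=max(VV[3],msg_vec) then VV[3][3]++ -> VV[3]=[0, 1, 0, 2]
Event 3: LOCAL 2: VV[2][2]++ -> VV[2]=[0, 0, 1, 0]
Event 4: LOCAL 2: VV[2][2]++ -> VV[2]=[0, 0, 2, 0]
Event 5: LOCAL 2: VV[2][2]++ -> VV[2]=[0, 0, 3, 0]
Event 6: LOCAL 1: VV[1][1]++ -> VV[1]=[0, 2, 0, 0]
Event 7: SEND 1->2: VV[1][1]++ -> VV[1]=[0, 3, 0, 0], msg_vec=[0, 3, 0, 0]; VV[2]=max(VV[2],msg_vec) then VV[2][2]++ -> VV[2]=[0, 3, 4, 0]
Final vectors: VV[0]=[0, 0, 0, 0]; VV[1]=[0, 3, 0, 0]; VV[2]=[0, 3, 4, 0]; VV[3]=[0, 1, 0, 2]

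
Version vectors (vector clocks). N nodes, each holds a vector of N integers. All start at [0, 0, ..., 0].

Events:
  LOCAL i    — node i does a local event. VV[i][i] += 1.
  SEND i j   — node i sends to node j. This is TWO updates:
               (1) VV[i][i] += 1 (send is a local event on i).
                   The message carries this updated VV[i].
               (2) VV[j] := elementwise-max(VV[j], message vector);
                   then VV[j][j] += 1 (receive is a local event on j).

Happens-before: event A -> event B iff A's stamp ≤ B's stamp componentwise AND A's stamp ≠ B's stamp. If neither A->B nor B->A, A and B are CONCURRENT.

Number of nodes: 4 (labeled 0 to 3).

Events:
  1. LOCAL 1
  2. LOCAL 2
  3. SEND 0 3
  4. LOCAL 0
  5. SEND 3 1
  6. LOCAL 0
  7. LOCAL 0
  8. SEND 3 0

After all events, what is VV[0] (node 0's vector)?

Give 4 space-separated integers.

Answer: 5 0 0 3

Derivation:
Initial: VV[0]=[0, 0, 0, 0]
Initial: VV[1]=[0, 0, 0, 0]
Initial: VV[2]=[0, 0, 0, 0]
Initial: VV[3]=[0, 0, 0, 0]
Event 1: LOCAL 1: VV[1][1]++ -> VV[1]=[0, 1, 0, 0]
Event 2: LOCAL 2: VV[2][2]++ -> VV[2]=[0, 0, 1, 0]
Event 3: SEND 0->3: VV[0][0]++ -> VV[0]=[1, 0, 0, 0], msg_vec=[1, 0, 0, 0]; VV[3]=max(VV[3],msg_vec) then VV[3][3]++ -> VV[3]=[1, 0, 0, 1]
Event 4: LOCAL 0: VV[0][0]++ -> VV[0]=[2, 0, 0, 0]
Event 5: SEND 3->1: VV[3][3]++ -> VV[3]=[1, 0, 0, 2], msg_vec=[1, 0, 0, 2]; VV[1]=max(VV[1],msg_vec) then VV[1][1]++ -> VV[1]=[1, 2, 0, 2]
Event 6: LOCAL 0: VV[0][0]++ -> VV[0]=[3, 0, 0, 0]
Event 7: LOCAL 0: VV[0][0]++ -> VV[0]=[4, 0, 0, 0]
Event 8: SEND 3->0: VV[3][3]++ -> VV[3]=[1, 0, 0, 3], msg_vec=[1, 0, 0, 3]; VV[0]=max(VV[0],msg_vec) then VV[0][0]++ -> VV[0]=[5, 0, 0, 3]
Final vectors: VV[0]=[5, 0, 0, 3]; VV[1]=[1, 2, 0, 2]; VV[2]=[0, 0, 1, 0]; VV[3]=[1, 0, 0, 3]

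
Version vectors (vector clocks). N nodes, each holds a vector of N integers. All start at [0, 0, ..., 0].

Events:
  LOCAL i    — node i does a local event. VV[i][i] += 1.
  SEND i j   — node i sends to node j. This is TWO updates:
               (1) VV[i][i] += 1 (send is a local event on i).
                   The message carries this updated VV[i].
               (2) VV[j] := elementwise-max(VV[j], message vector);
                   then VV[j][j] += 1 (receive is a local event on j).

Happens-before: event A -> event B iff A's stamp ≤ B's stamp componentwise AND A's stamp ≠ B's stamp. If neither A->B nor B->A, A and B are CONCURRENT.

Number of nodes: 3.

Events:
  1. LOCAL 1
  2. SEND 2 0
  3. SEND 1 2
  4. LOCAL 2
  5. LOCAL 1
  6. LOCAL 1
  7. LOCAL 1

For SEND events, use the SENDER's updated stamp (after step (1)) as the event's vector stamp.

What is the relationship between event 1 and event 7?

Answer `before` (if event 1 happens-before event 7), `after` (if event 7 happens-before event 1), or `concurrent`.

Initial: VV[0]=[0, 0, 0]
Initial: VV[1]=[0, 0, 0]
Initial: VV[2]=[0, 0, 0]
Event 1: LOCAL 1: VV[1][1]++ -> VV[1]=[0, 1, 0]
Event 2: SEND 2->0: VV[2][2]++ -> VV[2]=[0, 0, 1], msg_vec=[0, 0, 1]; VV[0]=max(VV[0],msg_vec) then VV[0][0]++ -> VV[0]=[1, 0, 1]
Event 3: SEND 1->2: VV[1][1]++ -> VV[1]=[0, 2, 0], msg_vec=[0, 2, 0]; VV[2]=max(VV[2],msg_vec) then VV[2][2]++ -> VV[2]=[0, 2, 2]
Event 4: LOCAL 2: VV[2][2]++ -> VV[2]=[0, 2, 3]
Event 5: LOCAL 1: VV[1][1]++ -> VV[1]=[0, 3, 0]
Event 6: LOCAL 1: VV[1][1]++ -> VV[1]=[0, 4, 0]
Event 7: LOCAL 1: VV[1][1]++ -> VV[1]=[0, 5, 0]
Event 1 stamp: [0, 1, 0]
Event 7 stamp: [0, 5, 0]
[0, 1, 0] <= [0, 5, 0]? True
[0, 5, 0] <= [0, 1, 0]? False
Relation: before

Answer: before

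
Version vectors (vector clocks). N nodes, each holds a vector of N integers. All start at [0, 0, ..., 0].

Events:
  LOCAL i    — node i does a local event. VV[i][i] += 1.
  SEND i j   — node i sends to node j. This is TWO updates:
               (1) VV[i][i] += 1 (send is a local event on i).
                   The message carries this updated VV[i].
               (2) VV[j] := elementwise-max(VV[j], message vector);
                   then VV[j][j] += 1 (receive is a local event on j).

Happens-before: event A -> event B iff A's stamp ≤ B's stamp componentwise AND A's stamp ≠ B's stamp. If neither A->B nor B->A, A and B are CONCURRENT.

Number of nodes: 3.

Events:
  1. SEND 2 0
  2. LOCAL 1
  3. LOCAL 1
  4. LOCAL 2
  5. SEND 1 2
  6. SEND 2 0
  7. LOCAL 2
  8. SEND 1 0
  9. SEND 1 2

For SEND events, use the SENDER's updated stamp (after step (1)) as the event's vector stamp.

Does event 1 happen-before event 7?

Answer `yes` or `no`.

Answer: yes

Derivation:
Initial: VV[0]=[0, 0, 0]
Initial: VV[1]=[0, 0, 0]
Initial: VV[2]=[0, 0, 0]
Event 1: SEND 2->0: VV[2][2]++ -> VV[2]=[0, 0, 1], msg_vec=[0, 0, 1]; VV[0]=max(VV[0],msg_vec) then VV[0][0]++ -> VV[0]=[1, 0, 1]
Event 2: LOCAL 1: VV[1][1]++ -> VV[1]=[0, 1, 0]
Event 3: LOCAL 1: VV[1][1]++ -> VV[1]=[0, 2, 0]
Event 4: LOCAL 2: VV[2][2]++ -> VV[2]=[0, 0, 2]
Event 5: SEND 1->2: VV[1][1]++ -> VV[1]=[0, 3, 0], msg_vec=[0, 3, 0]; VV[2]=max(VV[2],msg_vec) then VV[2][2]++ -> VV[2]=[0, 3, 3]
Event 6: SEND 2->0: VV[2][2]++ -> VV[2]=[0, 3, 4], msg_vec=[0, 3, 4]; VV[0]=max(VV[0],msg_vec) then VV[0][0]++ -> VV[0]=[2, 3, 4]
Event 7: LOCAL 2: VV[2][2]++ -> VV[2]=[0, 3, 5]
Event 8: SEND 1->0: VV[1][1]++ -> VV[1]=[0, 4, 0], msg_vec=[0, 4, 0]; VV[0]=max(VV[0],msg_vec) then VV[0][0]++ -> VV[0]=[3, 4, 4]
Event 9: SEND 1->2: VV[1][1]++ -> VV[1]=[0, 5, 0], msg_vec=[0, 5, 0]; VV[2]=max(VV[2],msg_vec) then VV[2][2]++ -> VV[2]=[0, 5, 6]
Event 1 stamp: [0, 0, 1]
Event 7 stamp: [0, 3, 5]
[0, 0, 1] <= [0, 3, 5]? True. Equal? False. Happens-before: True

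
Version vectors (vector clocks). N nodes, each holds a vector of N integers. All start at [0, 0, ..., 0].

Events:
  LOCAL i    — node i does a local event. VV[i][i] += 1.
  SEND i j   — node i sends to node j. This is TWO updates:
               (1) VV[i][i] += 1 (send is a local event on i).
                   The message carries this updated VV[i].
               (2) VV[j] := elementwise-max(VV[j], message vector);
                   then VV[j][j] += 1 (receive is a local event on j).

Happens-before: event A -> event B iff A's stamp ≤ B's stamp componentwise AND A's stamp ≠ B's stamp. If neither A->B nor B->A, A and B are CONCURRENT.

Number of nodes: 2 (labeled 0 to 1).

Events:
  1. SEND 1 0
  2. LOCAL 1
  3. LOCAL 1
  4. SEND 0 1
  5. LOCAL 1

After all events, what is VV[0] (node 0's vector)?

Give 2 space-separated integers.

Answer: 2 1

Derivation:
Initial: VV[0]=[0, 0]
Initial: VV[1]=[0, 0]
Event 1: SEND 1->0: VV[1][1]++ -> VV[1]=[0, 1], msg_vec=[0, 1]; VV[0]=max(VV[0],msg_vec) then VV[0][0]++ -> VV[0]=[1, 1]
Event 2: LOCAL 1: VV[1][1]++ -> VV[1]=[0, 2]
Event 3: LOCAL 1: VV[1][1]++ -> VV[1]=[0, 3]
Event 4: SEND 0->1: VV[0][0]++ -> VV[0]=[2, 1], msg_vec=[2, 1]; VV[1]=max(VV[1],msg_vec) then VV[1][1]++ -> VV[1]=[2, 4]
Event 5: LOCAL 1: VV[1][1]++ -> VV[1]=[2, 5]
Final vectors: VV[0]=[2, 1]; VV[1]=[2, 5]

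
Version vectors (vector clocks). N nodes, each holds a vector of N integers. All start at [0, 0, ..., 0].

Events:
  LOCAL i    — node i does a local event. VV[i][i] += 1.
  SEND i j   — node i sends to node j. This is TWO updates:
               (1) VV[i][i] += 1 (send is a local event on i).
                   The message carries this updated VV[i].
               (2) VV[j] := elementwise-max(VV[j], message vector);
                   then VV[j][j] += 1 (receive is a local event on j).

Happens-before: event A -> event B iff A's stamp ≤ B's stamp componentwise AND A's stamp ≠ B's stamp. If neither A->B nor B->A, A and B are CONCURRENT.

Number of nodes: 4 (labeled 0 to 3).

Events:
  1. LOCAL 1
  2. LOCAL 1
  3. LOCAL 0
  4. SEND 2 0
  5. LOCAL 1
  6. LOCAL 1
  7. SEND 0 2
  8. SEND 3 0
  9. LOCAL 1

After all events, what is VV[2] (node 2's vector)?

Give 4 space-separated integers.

Initial: VV[0]=[0, 0, 0, 0]
Initial: VV[1]=[0, 0, 0, 0]
Initial: VV[2]=[0, 0, 0, 0]
Initial: VV[3]=[0, 0, 0, 0]
Event 1: LOCAL 1: VV[1][1]++ -> VV[1]=[0, 1, 0, 0]
Event 2: LOCAL 1: VV[1][1]++ -> VV[1]=[0, 2, 0, 0]
Event 3: LOCAL 0: VV[0][0]++ -> VV[0]=[1, 0, 0, 0]
Event 4: SEND 2->0: VV[2][2]++ -> VV[2]=[0, 0, 1, 0], msg_vec=[0, 0, 1, 0]; VV[0]=max(VV[0],msg_vec) then VV[0][0]++ -> VV[0]=[2, 0, 1, 0]
Event 5: LOCAL 1: VV[1][1]++ -> VV[1]=[0, 3, 0, 0]
Event 6: LOCAL 1: VV[1][1]++ -> VV[1]=[0, 4, 0, 0]
Event 7: SEND 0->2: VV[0][0]++ -> VV[0]=[3, 0, 1, 0], msg_vec=[3, 0, 1, 0]; VV[2]=max(VV[2],msg_vec) then VV[2][2]++ -> VV[2]=[3, 0, 2, 0]
Event 8: SEND 3->0: VV[3][3]++ -> VV[3]=[0, 0, 0, 1], msg_vec=[0, 0, 0, 1]; VV[0]=max(VV[0],msg_vec) then VV[0][0]++ -> VV[0]=[4, 0, 1, 1]
Event 9: LOCAL 1: VV[1][1]++ -> VV[1]=[0, 5, 0, 0]
Final vectors: VV[0]=[4, 0, 1, 1]; VV[1]=[0, 5, 0, 0]; VV[2]=[3, 0, 2, 0]; VV[3]=[0, 0, 0, 1]

Answer: 3 0 2 0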